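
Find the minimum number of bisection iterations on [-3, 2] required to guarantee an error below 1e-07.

We need (b-a)/2^n ≤ 1e-07
(2 - (-3))/2^n ≤ 1e-07
5/2^n ≤ 1e-07
2^n ≥ 50000000
n ≥ log₂(50000000) = 25.58
n ≥ 26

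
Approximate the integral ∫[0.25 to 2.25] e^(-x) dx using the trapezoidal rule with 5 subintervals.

f(x) = e^(-x)
a = 0.25, b = 2.25, n = 5
h = (b - a)/n = 0.400000

Trapezoidal rule: (h/2)[f(x₀) + 2f(x₁) + 2f(x₂) + ... + f(xₙ)]

x_0 = 0.2500, f(x_0) = 0.778801, coefficient = 1
x_1 = 0.6500, f(x_1) = 0.522046, coefficient = 2
x_2 = 1.0500, f(x_2) = 0.349938, coefficient = 2
x_3 = 1.4500, f(x_3) = 0.234570, coefficient = 2
x_4 = 1.8500, f(x_4) = 0.157237, coefficient = 2
x_5 = 2.2500, f(x_5) = 0.105399, coefficient = 1

I ≈ (0.400000/2) × 3.411782 = 0.682356
Exact value: 0.673402
Error: 0.008955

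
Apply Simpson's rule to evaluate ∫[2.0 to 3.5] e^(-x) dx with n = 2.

f(x) = e^(-x)
a = 2.0, b = 3.5, n = 2
h = (b - a)/n = 0.750000

Simpson's rule: (h/3)[f(x₀) + 4f(x₁) + 2f(x₂) + ... + f(xₙ)]

x_0 = 2.0000, f(x_0) = 0.135335, coefficient = 1
x_1 = 2.7500, f(x_1) = 0.063928, coefficient = 4
x_2 = 3.5000, f(x_2) = 0.030197, coefficient = 1

I ≈ (0.750000/3) × 0.421244 = 0.105311
Exact value: 0.105138
Error: 0.000173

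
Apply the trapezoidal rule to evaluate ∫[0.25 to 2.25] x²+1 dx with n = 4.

f(x) = x²+1
a = 0.25, b = 2.25, n = 4
h = (b - a)/n = 0.500000

Trapezoidal rule: (h/2)[f(x₀) + 2f(x₁) + 2f(x₂) + ... + f(xₙ)]

x_0 = 0.2500, f(x_0) = 1.062500, coefficient = 1
x_1 = 0.7500, f(x_1) = 1.562500, coefficient = 2
x_2 = 1.2500, f(x_2) = 2.562500, coefficient = 2
x_3 = 1.7500, f(x_3) = 4.062500, coefficient = 2
x_4 = 2.2500, f(x_4) = 6.062500, coefficient = 1

I ≈ (0.500000/2) × 23.500000 = 5.875000
Exact value: 5.791667
Error: 0.083333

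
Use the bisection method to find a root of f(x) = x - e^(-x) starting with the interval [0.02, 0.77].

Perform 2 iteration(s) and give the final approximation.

f(x) = x - e^(-x)
Initial interval: [0.02, 0.77]

Iteration 1:
  c_1 = (0.020000 + 0.770000)/2 = 0.395000
  f(c_1) = f(0.395000) = -0.278680
  f(a) × f(c) ≥ 0, new interval: [0.395000, 0.770000]
Iteration 2:
  c_2 = (0.395000 + 0.770000)/2 = 0.582500
  f(c_2) = f(0.582500) = 0.024000
  f(a) × f(c) < 0, new interval: [0.395000, 0.582500]

After 2 iteration(s), the approximation is c_2 = 0.582500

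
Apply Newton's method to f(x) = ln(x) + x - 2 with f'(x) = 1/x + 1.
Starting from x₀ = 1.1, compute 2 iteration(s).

f(x) = ln(x) + x - 2
f'(x) = 1/x + 1
x₀ = 1.1

Newton-Raphson formula: x_{n+1} = x_n - f(x_n)/f'(x_n)

Iteration 1:
  f(1.100000) = -0.804690
  f'(1.100000) = 1.909091
  x_1 = 1.100000 - (-0.804690)/1.909091 = 1.521504
Iteration 2:
  f(1.521504) = -0.058796
  f'(1.521504) = 1.657244
  x_2 = 1.521504 - (-0.058796)/1.657244 = 1.556983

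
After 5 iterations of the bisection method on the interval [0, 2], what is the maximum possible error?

Bisection error bound: |error| ≤ (b-a)/2^n
|error| ≤ (2 - 0)/2^5 = 2/2^5
|error| ≤ 0.0625000000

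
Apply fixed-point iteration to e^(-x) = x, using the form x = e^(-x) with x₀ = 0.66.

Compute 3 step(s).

Equation: e^(-x) = x
Fixed-point form: x = e^(-x)
x₀ = 0.66

x_1 = g(0.660000) = 0.516851
x_2 = g(0.516851) = 0.596395
x_3 = g(0.596395) = 0.550793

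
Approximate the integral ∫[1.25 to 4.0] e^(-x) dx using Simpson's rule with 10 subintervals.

f(x) = e^(-x)
a = 1.25, b = 4.0, n = 10
h = (b - a)/n = 0.275000

Simpson's rule: (h/3)[f(x₀) + 4f(x₁) + 2f(x₂) + ... + f(xₙ)]

x_0 = 1.2500, f(x_0) = 0.286505, coefficient = 1
x_1 = 1.5250, f(x_1) = 0.217621, coefficient = 4
x_2 = 1.8000, f(x_2) = 0.165299, coefficient = 2
x_3 = 2.0750, f(x_3) = 0.125556, coefficient = 4
x_4 = 2.3500, f(x_4) = 0.095369, coefficient = 2
x_5 = 2.6250, f(x_5) = 0.072440, coefficient = 4
x_6 = 2.9000, f(x_6) = 0.055023, coefficient = 2
x_7 = 3.1750, f(x_7) = 0.041794, coefficient = 4
x_8 = 3.4500, f(x_8) = 0.031746, coefficient = 2
x_9 = 3.7250, f(x_9) = 0.024113, coefficient = 4
x_10 = 4.0000, f(x_10) = 0.018316, coefficient = 1

I ≈ (0.275000/3) × 2.925792 = 0.268198
Exact value: 0.268189
Error: 0.000008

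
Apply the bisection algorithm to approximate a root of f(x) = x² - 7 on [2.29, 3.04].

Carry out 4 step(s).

f(x) = x² - 7
Initial interval: [2.29, 3.04]

Iteration 1:
  c_1 = (2.290000 + 3.040000)/2 = 2.665000
  f(c_1) = f(2.665000) = 0.102225
  f(a) × f(c) < 0, new interval: [2.290000, 2.665000]
Iteration 2:
  c_2 = (2.290000 + 2.665000)/2 = 2.477500
  f(c_2) = f(2.477500) = -0.861994
  f(a) × f(c) ≥ 0, new interval: [2.477500, 2.665000]
Iteration 3:
  c_3 = (2.477500 + 2.665000)/2 = 2.571250
  f(c_3) = f(2.571250) = -0.388673
  f(a) × f(c) ≥ 0, new interval: [2.571250, 2.665000]
Iteration 4:
  c_4 = (2.571250 + 2.665000)/2 = 2.618125
  f(c_4) = f(2.618125) = -0.145421
  f(a) × f(c) ≥ 0, new interval: [2.618125, 2.665000]

After 4 iteration(s), the approximation is c_4 = 2.618125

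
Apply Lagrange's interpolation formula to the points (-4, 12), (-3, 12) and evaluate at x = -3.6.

Lagrange interpolation formula:
P(x) = Σ yᵢ × Lᵢ(x)
where Lᵢ(x) = Π_{j≠i} (x - xⱼ)/(xᵢ - xⱼ)

L_0(-3.6) = (-3.6 - (-3))/(-4 - (-3)) = 0.600000
L_1(-3.6) = (-3.6 - (-4))/(-3 - (-4)) = 0.400000

P(-3.6) = 12×L_0(-3.6) + 12×L_1(-3.6)
P(-3.6) = 12.000000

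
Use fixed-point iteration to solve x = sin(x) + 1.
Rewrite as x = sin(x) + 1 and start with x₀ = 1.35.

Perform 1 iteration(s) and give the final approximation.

Equation: x = sin(x) + 1
Fixed-point form: x = sin(x) + 1
x₀ = 1.35

x_1 = g(1.350000) = 1.975723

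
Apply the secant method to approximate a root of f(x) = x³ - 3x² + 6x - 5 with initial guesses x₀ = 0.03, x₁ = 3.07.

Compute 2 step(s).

f(x) = x³ - 3x² + 6x - 5
x₀ = 0.03, x₁ = 3.07

Secant formula: x_{n+1} = x_n - f(x_n)(x_n - x_{n-1})/(f(x_n) - f(x_{n-1}))

Iteration 1:
  f(0.030000) = -4.822673
  f(3.070000) = 14.079743
  x_2 = 3.070000 - 14.079743×(3.070000 - 0.030000)/(14.079743 - (-4.822673))
       = 0.805611
Iteration 2:
  f(3.070000) = 14.079743
  f(0.805611) = -1.590512
  x_3 = 0.805611 - (-1.590512)×(0.805611 - 3.070000)/(-1.590512 - 14.079743)
       = 1.035444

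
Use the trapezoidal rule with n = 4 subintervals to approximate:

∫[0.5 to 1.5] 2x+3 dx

f(x) = 2x+3
a = 0.5, b = 1.5, n = 4
h = (b - a)/n = 0.250000

Trapezoidal rule: (h/2)[f(x₀) + 2f(x₁) + 2f(x₂) + ... + f(xₙ)]

x_0 = 0.5000, f(x_0) = 4.000000, coefficient = 1
x_1 = 0.7500, f(x_1) = 4.500000, coefficient = 2
x_2 = 1.0000, f(x_2) = 5.000000, coefficient = 2
x_3 = 1.2500, f(x_3) = 5.500000, coefficient = 2
x_4 = 1.5000, f(x_4) = 6.000000, coefficient = 1

I ≈ (0.250000/2) × 40.000000 = 5.000000
Exact value: 5.000000
Error: 0.000000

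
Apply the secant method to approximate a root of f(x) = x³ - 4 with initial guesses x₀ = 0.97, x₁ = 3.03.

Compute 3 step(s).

f(x) = x³ - 4
x₀ = 0.97, x₁ = 3.03

Secant formula: x_{n+1} = x_n - f(x_n)(x_n - x_{n-1})/(f(x_n) - f(x_{n-1}))

Iteration 1:
  f(0.970000) = -3.087327
  f(3.030000) = 23.818127
  x_2 = 3.030000 - 23.818127×(3.030000 - 0.970000)/(23.818127 - (-3.087327))
       = 1.206379
Iteration 2:
  f(3.030000) = 23.818127
  f(1.206379) = -2.244294
  x_3 = 1.206379 - (-2.244294)×(1.206379 - 3.030000)/(-2.244294 - 23.818127)
       = 1.363415
Iteration 3:
  f(1.206379) = -2.244294
  f(1.363415) = -1.465545
  x_4 = 1.363415 - (-1.465545)×(1.363415 - 1.206379)/(-1.465545 - (-2.244294))
       = 1.658945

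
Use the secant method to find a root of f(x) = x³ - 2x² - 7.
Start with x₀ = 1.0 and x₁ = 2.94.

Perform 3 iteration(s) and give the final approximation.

f(x) = x³ - 2x² - 7
x₀ = 1.0, x₁ = 2.94

Secant formula: x_{n+1} = x_n - f(x_n)(x_n - x_{n-1})/(f(x_n) - f(x_{n-1}))

Iteration 1:
  f(1.000000) = -8.000000
  f(2.940000) = 1.124984
  x_2 = 2.940000 - 1.124984×(2.940000 - 1.000000)/(1.124984 - (-8.000000))
       = 2.700825
Iteration 2:
  f(2.940000) = 1.124984
  f(2.700825) = -1.887864
  x_3 = 2.700825 - (-1.887864)×(2.700825 - 2.940000)/(-1.887864 - 1.124984)
       = 2.850693
Iteration 3:
  f(2.700825) = -1.887864
  f(2.850693) = -0.086884
  x_4 = 2.850693 - (-0.086884)×(2.850693 - 2.700825)/(-0.086884 - (-1.887864))
       = 2.857923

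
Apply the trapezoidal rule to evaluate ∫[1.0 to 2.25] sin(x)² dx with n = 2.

f(x) = sin(x)²
a = 1.0, b = 2.25, n = 2
h = (b - a)/n = 0.625000

Trapezoidal rule: (h/2)[f(x₀) + 2f(x₁) + 2f(x₂) + ... + f(xₙ)]

x_0 = 1.0000, f(x_0) = 0.708073, coefficient = 1
x_1 = 1.6250, f(x_1) = 0.997065, coefficient = 2
x_2 = 2.2500, f(x_2) = 0.605398, coefficient = 1

I ≈ (0.625000/2) × 3.307601 = 1.033625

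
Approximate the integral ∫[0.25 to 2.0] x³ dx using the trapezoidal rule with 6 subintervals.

f(x) = x³
a = 0.25, b = 2.0, n = 6
h = (b - a)/n = 0.291667

Trapezoidal rule: (h/2)[f(x₀) + 2f(x₁) + 2f(x₂) + ... + f(xₙ)]

x_0 = 0.2500, f(x_0) = 0.015625, coefficient = 1
x_1 = 0.5417, f(x_1) = 0.158927, coefficient = 2
x_2 = 0.8333, f(x_2) = 0.578704, coefficient = 2
x_3 = 1.1250, f(x_3) = 1.423828, coefficient = 2
x_4 = 1.4167, f(x_4) = 2.843171, coefficient = 2
x_5 = 1.7083, f(x_5) = 4.985605, coefficient = 2
x_6 = 2.0000, f(x_6) = 8.000000, coefficient = 1

I ≈ (0.291667/2) × 27.996094 = 4.082764
Exact value: 3.999023
Error: 0.083740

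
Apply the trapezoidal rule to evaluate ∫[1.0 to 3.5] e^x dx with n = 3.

f(x) = e^x
a = 1.0, b = 3.5, n = 3
h = (b - a)/n = 0.833333

Trapezoidal rule: (h/2)[f(x₀) + 2f(x₁) + 2f(x₂) + ... + f(xₙ)]

x_0 = 1.0000, f(x_0) = 2.718282, coefficient = 1
x_1 = 1.8333, f(x_1) = 6.254701, coefficient = 2
x_2 = 2.6667, f(x_2) = 14.391916, coefficient = 2
x_3 = 3.5000, f(x_3) = 33.115452, coefficient = 1

I ≈ (0.833333/2) × 77.126968 = 32.136237
Exact value: 30.397170
Error: 1.739066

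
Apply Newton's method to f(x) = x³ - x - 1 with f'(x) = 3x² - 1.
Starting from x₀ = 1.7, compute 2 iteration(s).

f(x) = x³ - x - 1
f'(x) = 3x² - 1
x₀ = 1.7

Newton-Raphson formula: x_{n+1} = x_n - f(x_n)/f'(x_n)

Iteration 1:
  f(1.700000) = 2.213000
  f'(1.700000) = 7.670000
  x_1 = 1.700000 - 2.213000/7.670000 = 1.411473
Iteration 2:
  f(1.411473) = 0.400544
  f'(1.411473) = 4.976770
  x_2 = 1.411473 - 0.400544/4.976770 = 1.330991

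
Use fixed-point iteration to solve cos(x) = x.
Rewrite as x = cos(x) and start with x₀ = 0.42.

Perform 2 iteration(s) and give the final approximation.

Equation: cos(x) = x
Fixed-point form: x = cos(x)
x₀ = 0.42

x_1 = g(0.420000) = 0.913089
x_2 = g(0.913089) = 0.611304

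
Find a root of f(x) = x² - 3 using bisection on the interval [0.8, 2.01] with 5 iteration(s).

f(x) = x² - 3
Initial interval: [0.8, 2.01]

Iteration 1:
  c_1 = (0.800000 + 2.010000)/2 = 1.405000
  f(c_1) = f(1.405000) = -1.025975
  f(a) × f(c) ≥ 0, new interval: [1.405000, 2.010000]
Iteration 2:
  c_2 = (1.405000 + 2.010000)/2 = 1.707500
  f(c_2) = f(1.707500) = -0.084444
  f(a) × f(c) ≥ 0, new interval: [1.707500, 2.010000]
Iteration 3:
  c_3 = (1.707500 + 2.010000)/2 = 1.858750
  f(c_3) = f(1.858750) = 0.454952
  f(a) × f(c) < 0, new interval: [1.707500, 1.858750]
Iteration 4:
  c_4 = (1.707500 + 1.858750)/2 = 1.783125
  f(c_4) = f(1.783125) = 0.179535
  f(a) × f(c) < 0, new interval: [1.707500, 1.783125]
Iteration 5:
  c_5 = (1.707500 + 1.783125)/2 = 1.745312
  f(c_5) = f(1.745312) = 0.046116
  f(a) × f(c) < 0, new interval: [1.707500, 1.745312]

After 5 iteration(s), the approximation is c_5 = 1.745312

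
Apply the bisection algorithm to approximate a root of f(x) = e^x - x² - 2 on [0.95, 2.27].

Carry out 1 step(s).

f(x) = e^x - x² - 2
Initial interval: [0.95, 2.27]

Iteration 1:
  c_1 = (0.950000 + 2.270000)/2 = 1.610000
  f(c_1) = f(1.610000) = 0.410711
  f(a) × f(c) < 0, new interval: [0.950000, 1.610000]

After 1 iteration(s), the approximation is c_1 = 1.610000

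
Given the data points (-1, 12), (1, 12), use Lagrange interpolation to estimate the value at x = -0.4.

Lagrange interpolation formula:
P(x) = Σ yᵢ × Lᵢ(x)
where Lᵢ(x) = Π_{j≠i} (x - xⱼ)/(xᵢ - xⱼ)

L_0(-0.4) = (-0.4 - 1)/(-1 - 1) = 0.700000
L_1(-0.4) = (-0.4 - (-1))/(1 - (-1)) = 0.300000

P(-0.4) = 12×L_0(-0.4) + 12×L_1(-0.4)
P(-0.4) = 12.000000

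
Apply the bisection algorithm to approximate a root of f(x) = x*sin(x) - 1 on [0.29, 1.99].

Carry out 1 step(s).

f(x) = x*sin(x) - 1
Initial interval: [0.29, 1.99]

Iteration 1:
  c_1 = (0.290000 + 1.990000)/2 = 1.140000
  f(c_1) = f(1.140000) = 0.035842
  f(a) × f(c) < 0, new interval: [0.290000, 1.140000]

After 1 iteration(s), the approximation is c_1 = 1.140000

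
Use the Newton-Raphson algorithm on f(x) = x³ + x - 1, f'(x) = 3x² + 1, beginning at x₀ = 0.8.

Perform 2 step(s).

f(x) = x³ + x - 1
f'(x) = 3x² + 1
x₀ = 0.8

Newton-Raphson formula: x_{n+1} = x_n - f(x_n)/f'(x_n)

Iteration 1:
  f(0.800000) = 0.312000
  f'(0.800000) = 2.920000
  x_1 = 0.800000 - 0.312000/2.920000 = 0.693151
Iteration 2:
  f(0.693151) = 0.026180
  f'(0.693151) = 2.441374
  x_2 = 0.693151 - 0.026180/2.441374 = 0.682427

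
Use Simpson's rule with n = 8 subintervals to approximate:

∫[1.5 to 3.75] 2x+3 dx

f(x) = 2x+3
a = 1.5, b = 3.75, n = 8
h = (b - a)/n = 0.281250

Simpson's rule: (h/3)[f(x₀) + 4f(x₁) + 2f(x₂) + ... + f(xₙ)]

x_0 = 1.5000, f(x_0) = 6.000000, coefficient = 1
x_1 = 1.7812, f(x_1) = 6.562500, coefficient = 4
x_2 = 2.0625, f(x_2) = 7.125000, coefficient = 2
x_3 = 2.3438, f(x_3) = 7.687500, coefficient = 4
x_4 = 2.6250, f(x_4) = 8.250000, coefficient = 2
x_5 = 2.9062, f(x_5) = 8.812500, coefficient = 4
x_6 = 3.1875, f(x_6) = 9.375000, coefficient = 2
x_7 = 3.4688, f(x_7) = 9.937500, coefficient = 4
x_8 = 3.7500, f(x_8) = 10.500000, coefficient = 1

I ≈ (0.281250/3) × 198.000000 = 18.562500
Exact value: 18.562500
Error: 0.000000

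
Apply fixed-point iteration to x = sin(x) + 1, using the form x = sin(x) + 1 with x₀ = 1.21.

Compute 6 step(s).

Equation: x = sin(x) + 1
Fixed-point form: x = sin(x) + 1
x₀ = 1.21

x_1 = g(1.210000) = 1.935616
x_2 = g(1.935616) = 1.934188
x_3 = g(1.934188) = 1.934697
x_4 = g(1.934697) = 1.934516
x_5 = g(1.934516) = 1.934580
x_6 = g(1.934580) = 1.934557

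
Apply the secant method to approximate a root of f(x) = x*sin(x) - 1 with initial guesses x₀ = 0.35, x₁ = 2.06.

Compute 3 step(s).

f(x) = x*sin(x) - 1
x₀ = 0.35, x₁ = 2.06

Secant formula: x_{n+1} = x_n - f(x_n)(x_n - x_{n-1})/(f(x_n) - f(x_{n-1}))

Iteration 1:
  f(0.350000) = -0.879986
  f(2.060000) = 0.818377
  x_2 = 2.060000 - 0.818377×(2.060000 - 0.350000)/(0.818377 - (-0.879986))
       = 1.236015
Iteration 2:
  f(2.060000) = 0.818377
  f(1.236015) = 0.167395
  x_3 = 1.236015 - 0.167395×(1.236015 - 2.060000)/(0.167395 - 0.818377)
       = 1.024135
Iteration 3:
  f(1.236015) = 0.167395
  f(1.024135) = -0.125118
  x_4 = 1.024135 - (-0.125118)×(1.024135 - 1.236015)/(-0.125118 - 0.167395)
       = 1.114764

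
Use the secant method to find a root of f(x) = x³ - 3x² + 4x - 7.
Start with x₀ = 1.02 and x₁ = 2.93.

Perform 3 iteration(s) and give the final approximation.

f(x) = x³ - 3x² + 4x - 7
x₀ = 1.02, x₁ = 2.93

Secant formula: x_{n+1} = x_n - f(x_n)(x_n - x_{n-1})/(f(x_n) - f(x_{n-1}))

Iteration 1:
  f(1.020000) = -4.979992
  f(2.930000) = 4.119057
  x_2 = 2.930000 - 4.119057×(2.930000 - 1.020000)/(4.119057 - (-4.979992))
       = 2.065360
Iteration 2:
  f(2.930000) = 4.119057
  f(2.065360) = -2.725464
  x_3 = 2.065360 - (-2.725464)×(2.065360 - 2.930000)/(-2.725464 - 4.119057)
       = 2.409657
Iteration 3:
  f(2.065360) = -2.725464
  f(2.409657) = -0.789169
  x_4 = 2.409657 - (-0.789169)×(2.409657 - 2.065360)/(-0.789169 - (-2.725464))
       = 2.549980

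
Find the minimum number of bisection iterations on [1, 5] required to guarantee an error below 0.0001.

We need (b-a)/2^n ≤ 0.0001
(5 - 1)/2^n ≤ 0.0001
4/2^n ≤ 0.0001
2^n ≥ 40000
n ≥ log₂(40000) = 15.29
n ≥ 16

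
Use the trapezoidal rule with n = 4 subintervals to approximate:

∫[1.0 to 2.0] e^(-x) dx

f(x) = e^(-x)
a = 1.0, b = 2.0, n = 4
h = (b - a)/n = 0.250000

Trapezoidal rule: (h/2)[f(x₀) + 2f(x₁) + 2f(x₂) + ... + f(xₙ)]

x_0 = 1.0000, f(x_0) = 0.367879, coefficient = 1
x_1 = 1.2500, f(x_1) = 0.286505, coefficient = 2
x_2 = 1.5000, f(x_2) = 0.223130, coefficient = 2
x_3 = 1.7500, f(x_3) = 0.173774, coefficient = 2
x_4 = 2.0000, f(x_4) = 0.135335, coefficient = 1

I ≈ (0.250000/2) × 1.870033 = 0.233754
Exact value: 0.232544
Error: 0.001210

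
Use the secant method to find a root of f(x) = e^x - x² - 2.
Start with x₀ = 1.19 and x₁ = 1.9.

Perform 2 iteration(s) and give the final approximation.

f(x) = e^x - x² - 2
x₀ = 1.19, x₁ = 1.9

Secant formula: x_{n+1} = x_n - f(x_n)(x_n - x_{n-1})/(f(x_n) - f(x_{n-1}))

Iteration 1:
  f(1.190000) = -0.129019
  f(1.900000) = 1.075894
  x_2 = 1.900000 - 1.075894×(1.900000 - 1.190000)/(1.075894 - (-0.129019))
       = 1.266025
Iteration 2:
  f(1.900000) = 1.075894
  f(1.266025) = -0.056093
  x_3 = 1.266025 - (-0.056093)×(1.266025 - 1.900000)/(-0.056093 - 1.075894)
       = 1.297440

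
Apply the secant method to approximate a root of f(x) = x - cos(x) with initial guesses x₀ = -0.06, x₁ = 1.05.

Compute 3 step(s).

f(x) = x - cos(x)
x₀ = -0.06, x₁ = 1.05

Secant formula: x_{n+1} = x_n - f(x_n)(x_n - x_{n-1})/(f(x_n) - f(x_{n-1}))

Iteration 1:
  f(-0.060000) = -1.058201
  f(1.050000) = 0.552429
  x_2 = 1.050000 - 0.552429×(1.050000 - (-0.060000))/(0.552429 - (-1.058201))
       = 0.669282
Iteration 2:
  f(1.050000) = 0.552429
  f(0.669282) = -0.114986
  x_3 = 0.669282 - (-0.114986)×(0.669282 - 1.050000)/(-0.114986 - 0.552429)
       = 0.734874
Iteration 3:
  f(0.669282) = -0.114986
  f(0.734874) = -0.007041
  x_4 = 0.734874 - (-0.007041)×(0.734874 - 0.669282)/(-0.007041 - (-0.114986))
       = 0.739153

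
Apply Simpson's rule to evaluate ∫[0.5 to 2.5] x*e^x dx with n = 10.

f(x) = x*e^x
a = 0.5, b = 2.5, n = 10
h = (b - a)/n = 0.200000

Simpson's rule: (h/3)[f(x₀) + 4f(x₁) + 2f(x₂) + ... + f(xₙ)]

x_0 = 0.5000, f(x_0) = 0.824361, coefficient = 1
x_1 = 0.7000, f(x_1) = 1.409627, coefficient = 4
x_2 = 0.9000, f(x_2) = 2.213643, coefficient = 2
x_3 = 1.1000, f(x_3) = 3.304583, coefficient = 4
x_4 = 1.3000, f(x_4) = 4.770086, coefficient = 2
x_5 = 1.5000, f(x_5) = 6.722534, coefficient = 4
x_6 = 1.7000, f(x_6) = 9.305711, coefficient = 2
x_7 = 1.9000, f(x_7) = 12.703199, coefficient = 4
x_8 = 2.1000, f(x_8) = 17.148957, coefficient = 2
x_9 = 2.3000, f(x_9) = 22.940620, coefficient = 4
x_10 = 2.5000, f(x_10) = 30.456235, coefficient = 1

I ≈ (0.200000/3) × 286.479636 = 19.098642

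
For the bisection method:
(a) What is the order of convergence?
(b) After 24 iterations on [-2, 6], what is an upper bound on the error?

(a) Bisection has linear (order 1) convergence; the error is halved each step.

(b) Error bound = (b-a)/2^n = (6 - (-2))/2^{24}
    = 8/2^{24}

(a) 1 (linear); (b) error ≤ 4.77e-07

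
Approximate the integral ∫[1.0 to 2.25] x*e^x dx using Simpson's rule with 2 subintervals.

f(x) = x*e^x
a = 1.0, b = 2.25, n = 2
h = (b - a)/n = 0.625000

Simpson's rule: (h/3)[f(x₀) + 4f(x₁) + 2f(x₂) + ... + f(xₙ)]

x_0 = 1.0000, f(x_0) = 2.718282, coefficient = 1
x_1 = 1.6250, f(x_1) = 8.252431, coefficient = 4
x_2 = 2.2500, f(x_2) = 21.347406, coefficient = 1

I ≈ (0.625000/3) × 57.075411 = 11.890711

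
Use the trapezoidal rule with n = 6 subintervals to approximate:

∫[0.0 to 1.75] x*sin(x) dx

f(x) = x*sin(x)
a = 0.0, b = 1.75, n = 6
h = (b - a)/n = 0.291667

Trapezoidal rule: (h/2)[f(x₀) + 2f(x₁) + 2f(x₂) + ... + f(xₙ)]

x_0 = 0.0000, f(x_0) = 0.000000, coefficient = 1
x_1 = 0.2917, f(x_1) = 0.083868, coefficient = 2
x_2 = 0.5833, f(x_2) = 0.321305, coefficient = 2
x_3 = 0.8750, f(x_3) = 0.671601, coefficient = 2
x_4 = 1.1667, f(x_4) = 1.072686, coefficient = 2
x_5 = 1.4583, f(x_5) = 1.449121, coefficient = 2
x_6 = 1.7500, f(x_6) = 1.721975, coefficient = 1

I ≈ (0.291667/2) × 8.919137 = 1.300707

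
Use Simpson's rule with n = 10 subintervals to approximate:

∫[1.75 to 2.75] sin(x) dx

f(x) = sin(x)
a = 1.75, b = 2.75, n = 10
h = (b - a)/n = 0.100000

Simpson's rule: (h/3)[f(x₀) + 4f(x₁) + 2f(x₂) + ... + f(xₙ)]

x_0 = 1.7500, f(x_0) = 0.983986, coefficient = 1
x_1 = 1.8500, f(x_1) = 0.961275, coefficient = 4
x_2 = 1.9500, f(x_2) = 0.928960, coefficient = 2
x_3 = 2.0500, f(x_3) = 0.887362, coefficient = 4
x_4 = 2.1500, f(x_4) = 0.836899, coefficient = 2
x_5 = 2.2500, f(x_5) = 0.778073, coefficient = 4
x_6 = 2.3500, f(x_6) = 0.711473, coefficient = 2
x_7 = 2.4500, f(x_7) = 0.637765, coefficient = 4
x_8 = 2.5500, f(x_8) = 0.557684, coefficient = 2
x_9 = 2.6500, f(x_9) = 0.472031, coefficient = 4
x_10 = 2.7500, f(x_10) = 0.381661, coefficient = 1

I ≈ (0.100000/3) × 22.381702 = 0.746057
Exact value: 0.746056
Error: 0.000000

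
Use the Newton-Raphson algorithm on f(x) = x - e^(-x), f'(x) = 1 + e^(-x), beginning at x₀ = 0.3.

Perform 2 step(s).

f(x) = x - e^(-x)
f'(x) = 1 + e^(-x)
x₀ = 0.3

Newton-Raphson formula: x_{n+1} = x_n - f(x_n)/f'(x_n)

Iteration 1:
  f(0.300000) = -0.440818
  f'(0.300000) = 1.740818
  x_1 = 0.300000 - (-0.440818)/1.740818 = 0.553225
Iteration 2:
  f(0.553225) = -0.021868
  f'(0.553225) = 1.575092
  x_2 = 0.553225 - (-0.021868)/1.575092 = 0.567108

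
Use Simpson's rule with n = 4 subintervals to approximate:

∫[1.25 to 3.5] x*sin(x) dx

f(x) = x*sin(x)
a = 1.25, b = 3.5, n = 4
h = (b - a)/n = 0.562500

Simpson's rule: (h/3)[f(x₀) + 4f(x₁) + 2f(x₂) + ... + f(xₙ)]

x_0 = 1.2500, f(x_0) = 1.186231, coefficient = 1
x_1 = 1.8125, f(x_1) = 1.759814, coefficient = 4
x_2 = 2.3750, f(x_2) = 1.647502, coefficient = 2
x_3 = 2.9375, f(x_3) = 0.595369, coefficient = 4
x_4 = 3.5000, f(x_4) = -1.227741, coefficient = 1

I ≈ (0.562500/3) × 12.674223 = 2.376417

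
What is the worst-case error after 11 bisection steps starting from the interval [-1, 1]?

Bisection error bound: |error| ≤ (b-a)/2^n
|error| ≤ (1 - (-1))/2^11 = 2/2^11
|error| ≤ 0.0009765625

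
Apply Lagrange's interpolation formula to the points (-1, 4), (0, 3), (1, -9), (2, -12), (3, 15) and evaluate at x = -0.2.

Lagrange interpolation formula:
P(x) = Σ yᵢ × Lᵢ(x)
where Lᵢ(x) = Π_{j≠i} (x - xⱼ)/(xᵢ - xⱼ)

L_0(-0.2) = (-0.2 - 0)/(-1 - 0) × (-0.2 - 1)/(-1 - 1) × (-0.2 - 2)/(-1 - 2) × (-0.2 - 3)/(-1 - 3) = 0.070400
L_1(-0.2) = (-0.2 - (-1))/(0 - (-1)) × (-0.2 - 1)/(0 - 1) × (-0.2 - 2)/(0 - 2) × (-0.2 - 3)/(0 - 3) = 1.126400
L_2(-0.2) = (-0.2 - (-1))/(1 - (-1)) × (-0.2 - 0)/(1 - 0) × (-0.2 - 2)/(1 - 2) × (-0.2 - 3)/(1 - 3) = -0.281600
L_3(-0.2) = (-0.2 - (-1))/(2 - (-1)) × (-0.2 - 0)/(2 - 0) × (-0.2 - 1)/(2 - 1) × (-0.2 - 3)/(2 - 3) = 0.102400
L_4(-0.2) = (-0.2 - (-1))/(3 - (-1)) × (-0.2 - 0)/(3 - 0) × (-0.2 - 1)/(3 - 1) × (-0.2 - 2)/(3 - 2) = -0.017600

P(-0.2) = 4×L_0(-0.2) + 3×L_1(-0.2) + (-9)×L_2(-0.2) + (-12)×L_3(-0.2) + 15×L_4(-0.2)
P(-0.2) = 4.702400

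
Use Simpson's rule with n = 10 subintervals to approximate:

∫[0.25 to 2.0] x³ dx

f(x) = x³
a = 0.25, b = 2.0, n = 10
h = (b - a)/n = 0.175000

Simpson's rule: (h/3)[f(x₀) + 4f(x₁) + 2f(x₂) + ... + f(xₙ)]

x_0 = 0.2500, f(x_0) = 0.015625, coefficient = 1
x_1 = 0.4250, f(x_1) = 0.076766, coefficient = 4
x_2 = 0.6000, f(x_2) = 0.216000, coefficient = 2
x_3 = 0.7750, f(x_3) = 0.465484, coefficient = 4
x_4 = 0.9500, f(x_4) = 0.857375, coefficient = 2
x_5 = 1.1250, f(x_5) = 1.423828, coefficient = 4
x_6 = 1.3000, f(x_6) = 2.197000, coefficient = 2
x_7 = 1.4750, f(x_7) = 3.209047, coefficient = 4
x_8 = 1.6500, f(x_8) = 4.492125, coefficient = 2
x_9 = 1.8250, f(x_9) = 6.078391, coefficient = 4
x_10 = 2.0000, f(x_10) = 8.000000, coefficient = 1

I ≈ (0.175000/3) × 68.554688 = 3.999023
Exact value: 3.999023
Error: 0.000000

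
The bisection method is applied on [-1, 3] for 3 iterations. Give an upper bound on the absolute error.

Bisection error bound: |error| ≤ (b-a)/2^n
|error| ≤ (3 - (-1))/2^3 = 4/2^3
|error| ≤ 0.5000000000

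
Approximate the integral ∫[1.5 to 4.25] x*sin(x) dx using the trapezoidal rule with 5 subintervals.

f(x) = x*sin(x)
a = 1.5, b = 4.25, n = 5
h = (b - a)/n = 0.550000

Trapezoidal rule: (h/2)[f(x₀) + 2f(x₁) + 2f(x₂) + ... + f(xₙ)]

x_0 = 1.5000, f(x_0) = 1.496242, coefficient = 1
x_1 = 2.0500, f(x_1) = 1.819093, coefficient = 2
x_2 = 2.6000, f(x_2) = 1.340304, coefficient = 2
x_3 = 3.1500, f(x_3) = -0.026483, coefficient = 2
x_4 = 3.7000, f(x_4) = -1.960394, coefficient = 2
x_5 = 4.2500, f(x_5) = -3.803705, coefficient = 1

I ≈ (0.550000/2) × 0.037577 = 0.010334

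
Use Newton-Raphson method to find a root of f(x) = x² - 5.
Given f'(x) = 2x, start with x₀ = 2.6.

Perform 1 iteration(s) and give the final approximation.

f(x) = x² - 5
f'(x) = 2x
x₀ = 2.6

Newton-Raphson formula: x_{n+1} = x_n - f(x_n)/f'(x_n)

Iteration 1:
  f(2.600000) = 1.760000
  f'(2.600000) = 5.200000
  x_1 = 2.600000 - 1.760000/5.200000 = 2.261538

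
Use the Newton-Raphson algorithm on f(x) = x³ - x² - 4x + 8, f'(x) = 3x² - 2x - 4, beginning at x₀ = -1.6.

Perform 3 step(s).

f(x) = x³ - x² - 4x + 8
f'(x) = 3x² - 2x - 4
x₀ = -1.6

Newton-Raphson formula: x_{n+1} = x_n - f(x_n)/f'(x_n)

Iteration 1:
  f(-1.600000) = 7.744000
  f'(-1.600000) = 6.880000
  x_1 = -1.600000 - 7.744000/6.880000 = -2.725581
Iteration 2:
  f(-2.725581) = -8.774251
  f'(-2.725581) = 23.737545
  x_2 = -2.725581 - (-8.774251)/23.737545 = -2.355945
Iteration 3:
  f(-2.355945) = -1.203322
  f'(-2.355945) = 17.363327
  x_3 = -2.355945 - (-1.203322)/17.363327 = -2.286643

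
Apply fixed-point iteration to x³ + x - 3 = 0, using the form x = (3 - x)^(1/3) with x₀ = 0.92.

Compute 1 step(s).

Equation: x³ + x - 3 = 0
Fixed-point form: x = (3 - x)^(1/3)
x₀ = 0.92

x_1 = g(0.920000) = 1.276501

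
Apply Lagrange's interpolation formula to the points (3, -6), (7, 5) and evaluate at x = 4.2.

Lagrange interpolation formula:
P(x) = Σ yᵢ × Lᵢ(x)
where Lᵢ(x) = Π_{j≠i} (x - xⱼ)/(xᵢ - xⱼ)

L_0(4.2) = (4.2 - 7)/(3 - 7) = 0.700000
L_1(4.2) = (4.2 - 3)/(7 - 3) = 0.300000

P(4.2) = (-6)×L_0(4.2) + 5×L_1(4.2)
P(4.2) = -2.700000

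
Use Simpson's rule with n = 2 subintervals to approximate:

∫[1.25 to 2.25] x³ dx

f(x) = x³
a = 1.25, b = 2.25, n = 2
h = (b - a)/n = 0.500000

Simpson's rule: (h/3)[f(x₀) + 4f(x₁) + 2f(x₂) + ... + f(xₙ)]

x_0 = 1.2500, f(x_0) = 1.953125, coefficient = 1
x_1 = 1.7500, f(x_1) = 5.359375, coefficient = 4
x_2 = 2.2500, f(x_2) = 11.390625, coefficient = 1

I ≈ (0.500000/3) × 34.781250 = 5.796875
Exact value: 5.796875
Error: 0.000000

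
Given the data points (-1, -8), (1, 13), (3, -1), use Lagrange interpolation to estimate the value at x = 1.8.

Lagrange interpolation formula:
P(x) = Σ yᵢ × Lᵢ(x)
where Lᵢ(x) = Π_{j≠i} (x - xⱼ)/(xᵢ - xⱼ)

L_0(1.8) = (1.8 - 1)/(-1 - 1) × (1.8 - 3)/(-1 - 3) = -0.120000
L_1(1.8) = (1.8 - (-1))/(1 - (-1)) × (1.8 - 3)/(1 - 3) = 0.840000
L_2(1.8) = (1.8 - (-1))/(3 - (-1)) × (1.8 - 1)/(3 - 1) = 0.280000

P(1.8) = (-8)×L_0(1.8) + 13×L_1(1.8) + (-1)×L_2(1.8)
P(1.8) = 11.600000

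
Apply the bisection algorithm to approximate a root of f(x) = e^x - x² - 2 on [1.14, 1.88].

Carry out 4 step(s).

f(x) = e^x - x² - 2
Initial interval: [1.14, 1.88]

Iteration 1:
  c_1 = (1.140000 + 1.880000)/2 = 1.510000
  f(c_1) = f(1.510000) = 0.246631
  f(a) × f(c) < 0, new interval: [1.140000, 1.510000]
Iteration 2:
  c_2 = (1.140000 + 1.510000)/2 = 1.325000
  f(c_2) = f(1.325000) = 0.006560
  f(a) × f(c) < 0, new interval: [1.140000, 1.325000]
Iteration 3:
  c_3 = (1.140000 + 1.325000)/2 = 1.232500
  f(c_3) = f(1.232500) = -0.089263
  f(a) × f(c) ≥ 0, new interval: [1.232500, 1.325000]
Iteration 4:
  c_4 = (1.232500 + 1.325000)/2 = 1.278750
  f(c_4) = f(1.278750) = -0.043055
  f(a) × f(c) ≥ 0, new interval: [1.278750, 1.325000]

After 4 iteration(s), the approximation is c_4 = 1.278750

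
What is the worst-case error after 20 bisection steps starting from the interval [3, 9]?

Bisection error bound: |error| ≤ (b-a)/2^n
|error| ≤ (9 - 3)/2^20 = 6/2^20
|error| ≤ 0.0000057220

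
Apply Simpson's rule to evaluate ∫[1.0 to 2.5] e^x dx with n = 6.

f(x) = e^x
a = 1.0, b = 2.5, n = 6
h = (b - a)/n = 0.250000

Simpson's rule: (h/3)[f(x₀) + 4f(x₁) + 2f(x₂) + ... + f(xₙ)]

x_0 = 1.0000, f(x_0) = 2.718282, coefficient = 1
x_1 = 1.2500, f(x_1) = 3.490343, coefficient = 4
x_2 = 1.5000, f(x_2) = 4.481689, coefficient = 2
x_3 = 1.7500, f(x_3) = 5.754603, coefficient = 4
x_4 = 2.0000, f(x_4) = 7.389056, coefficient = 2
x_5 = 2.2500, f(x_5) = 9.487736, coefficient = 4
x_6 = 2.5000, f(x_6) = 12.182494, coefficient = 1

I ≈ (0.250000/3) × 113.572992 = 9.464416
Exact value: 9.464212
Error: 0.000204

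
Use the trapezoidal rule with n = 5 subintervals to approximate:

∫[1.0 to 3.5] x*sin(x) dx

f(x) = x*sin(x)
a = 1.0, b = 3.5, n = 5
h = (b - a)/n = 0.500000

Trapezoidal rule: (h/2)[f(x₀) + 2f(x₁) + 2f(x₂) + ... + f(xₙ)]

x_0 = 1.0000, f(x_0) = 0.841471, coefficient = 1
x_1 = 1.5000, f(x_1) = 1.496242, coefficient = 2
x_2 = 2.0000, f(x_2) = 1.818595, coefficient = 2
x_3 = 2.5000, f(x_3) = 1.496180, coefficient = 2
x_4 = 3.0000, f(x_4) = 0.423360, coefficient = 2
x_5 = 3.5000, f(x_5) = -1.227741, coefficient = 1

I ≈ (0.500000/2) × 10.082485 = 2.520621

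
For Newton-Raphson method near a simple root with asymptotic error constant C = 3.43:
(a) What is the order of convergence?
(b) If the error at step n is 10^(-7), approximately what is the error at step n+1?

(a) Newton-Raphson has quadratic (order 2) convergence near simple roots.
    This means |e_{n+1}| ≈ C|e_n|².

(b) With |e_n| = 10^(-7) and C = 3.43:
    |e_{n+1}| ≈ 3.43 × (10^(-7))² = 3.43 × 10^(-14)

(a) 2 (quadratic); (b) |e_{n+1}| ≈ 3.430e-14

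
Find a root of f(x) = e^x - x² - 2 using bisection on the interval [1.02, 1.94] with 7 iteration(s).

f(x) = e^x - x² - 2
Initial interval: [1.02, 1.94]

Iteration 1:
  c_1 = (1.020000 + 1.940000)/2 = 1.480000
  f(c_1) = f(1.480000) = 0.202546
  f(a) × f(c) < 0, new interval: [1.020000, 1.480000]
Iteration 2:
  c_2 = (1.020000 + 1.480000)/2 = 1.250000
  f(c_2) = f(1.250000) = -0.072157
  f(a) × f(c) ≥ 0, new interval: [1.250000, 1.480000]
Iteration 3:
  c_3 = (1.250000 + 1.480000)/2 = 1.365000
  f(c_3) = f(1.365000) = 0.052498
  f(a) × f(c) < 0, new interval: [1.250000, 1.365000]
Iteration 4:
  c_4 = (1.250000 + 1.365000)/2 = 1.307500
  f(c_4) = f(1.307500) = -0.012636
  f(a) × f(c) ≥ 0, new interval: [1.307500, 1.365000]
Iteration 5:
  c_5 = (1.307500 + 1.365000)/2 = 1.336250
  f(c_5) = f(1.336250) = 0.019185
  f(a) × f(c) < 0, new interval: [1.307500, 1.336250]
Iteration 6:
  c_6 = (1.307500 + 1.336250)/2 = 1.321875
  f(c_6) = f(1.321875) = 0.003093
  f(a) × f(c) < 0, new interval: [1.307500, 1.321875]
Iteration 7:
  c_7 = (1.307500 + 1.321875)/2 = 1.314688
  f(c_7) = f(1.314688) = -0.004816
  f(a) × f(c) ≥ 0, new interval: [1.314688, 1.321875]

After 7 iteration(s), the approximation is c_7 = 1.314688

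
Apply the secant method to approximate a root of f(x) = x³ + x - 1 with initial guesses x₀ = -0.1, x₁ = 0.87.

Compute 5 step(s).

f(x) = x³ + x - 1
x₀ = -0.1, x₁ = 0.87

Secant formula: x_{n+1} = x_n - f(x_n)(x_n - x_{n-1})/(f(x_n) - f(x_{n-1}))

Iteration 1:
  f(-0.100000) = -1.101000
  f(0.870000) = 0.528503
  x_2 = 0.870000 - 0.528503×(0.870000 - (-0.100000))/(0.528503 - (-1.101000))
       = 0.555396
Iteration 2:
  f(0.870000) = 0.528503
  f(0.555396) = -0.273284
  x_3 = 0.555396 - (-0.273284)×(0.555396 - 0.870000)/(-0.273284 - 0.528503)
       = 0.662627
Iteration 3:
  f(0.555396) = -0.273284
  f(0.662627) = -0.046431
  x_4 = 0.662627 - (-0.046431)×(0.662627 - 0.555396)/(-0.046431 - (-0.273284))
       = 0.684574
Iteration 4:
  f(0.662627) = -0.046431
  f(0.684574) = 0.005394
  x_5 = 0.684574 - 0.005394×(0.684574 - 0.662627)/(0.005394 - (-0.046431))
       = 0.682290
Iteration 5:
  f(0.684574) = 0.005394
  f(0.682290) = -0.000091
  x_6 = 0.682290 - (-0.000091)×(0.682290 - 0.684574)/(-0.000091 - 0.005394)
       = 0.682328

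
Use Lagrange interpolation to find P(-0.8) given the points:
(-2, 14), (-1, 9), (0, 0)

Lagrange interpolation formula:
P(x) = Σ yᵢ × Lᵢ(x)
where Lᵢ(x) = Π_{j≠i} (x - xⱼ)/(xᵢ - xⱼ)

L_0(-0.8) = (-0.8 - (-1))/(-2 - (-1)) × (-0.8 - 0)/(-2 - 0) = -0.080000
L_1(-0.8) = (-0.8 - (-2))/(-1 - (-2)) × (-0.8 - 0)/(-1 - 0) = 0.960000
L_2(-0.8) = (-0.8 - (-2))/(0 - (-2)) × (-0.8 - (-1))/(0 - (-1)) = 0.120000

P(-0.8) = 14×L_0(-0.8) + 9×L_1(-0.8) + 0×L_2(-0.8)
P(-0.8) = 7.520000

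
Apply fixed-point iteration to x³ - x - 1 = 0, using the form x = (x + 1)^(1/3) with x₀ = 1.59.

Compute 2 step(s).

Equation: x³ - x - 1 = 0
Fixed-point form: x = (x + 1)^(1/3)
x₀ = 1.59

x_1 = g(1.590000) = 1.373304
x_2 = g(1.373304) = 1.333883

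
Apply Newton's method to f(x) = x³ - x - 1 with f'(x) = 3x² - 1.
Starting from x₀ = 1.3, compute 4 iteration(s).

f(x) = x³ - x - 1
f'(x) = 3x² - 1
x₀ = 1.3

Newton-Raphson formula: x_{n+1} = x_n - f(x_n)/f'(x_n)

Iteration 1:
  f(1.300000) = -0.103000
  f'(1.300000) = 4.070000
  x_1 = 1.300000 - (-0.103000)/4.070000 = 1.325307
Iteration 2:
  f(1.325307) = 0.002514
  f'(1.325307) = 4.269317
  x_2 = 1.325307 - 0.002514/4.269317 = 1.324718
Iteration 3:
  f(1.324718) = 0.000001
  f'(1.324718) = 4.264636
  x_3 = 1.324718 - 0.000001/4.264636 = 1.324718
Iteration 4:
  f(1.324718) = 0.000000
  f'(1.324718) = 4.264633
  x_4 = 1.324718 - 0.000000/4.264633 = 1.324718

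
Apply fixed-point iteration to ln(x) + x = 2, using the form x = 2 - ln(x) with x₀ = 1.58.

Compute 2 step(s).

Equation: ln(x) + x = 2
Fixed-point form: x = 2 - ln(x)
x₀ = 1.58

x_1 = g(1.580000) = 1.542575
x_2 = g(1.542575) = 1.566547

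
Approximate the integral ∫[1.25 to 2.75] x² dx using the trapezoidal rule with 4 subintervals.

f(x) = x²
a = 1.25, b = 2.75, n = 4
h = (b - a)/n = 0.375000

Trapezoidal rule: (h/2)[f(x₀) + 2f(x₁) + 2f(x₂) + ... + f(xₙ)]

x_0 = 1.2500, f(x_0) = 1.562500, coefficient = 1
x_1 = 1.6250, f(x_1) = 2.640625, coefficient = 2
x_2 = 2.0000, f(x_2) = 4.000000, coefficient = 2
x_3 = 2.3750, f(x_3) = 5.640625, coefficient = 2
x_4 = 2.7500, f(x_4) = 7.562500, coefficient = 1

I ≈ (0.375000/2) × 33.687500 = 6.316406
Exact value: 6.281250
Error: 0.035156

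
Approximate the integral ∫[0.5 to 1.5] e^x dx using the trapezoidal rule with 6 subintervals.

f(x) = e^x
a = 0.5, b = 1.5, n = 6
h = (b - a)/n = 0.166667

Trapezoidal rule: (h/2)[f(x₀) + 2f(x₁) + 2f(x₂) + ... + f(xₙ)]

x_0 = 0.5000, f(x_0) = 1.648721, coefficient = 1
x_1 = 0.6667, f(x_1) = 1.947734, coefficient = 2
x_2 = 0.8333, f(x_2) = 2.300976, coefficient = 2
x_3 = 1.0000, f(x_3) = 2.718282, coefficient = 2
x_4 = 1.1667, f(x_4) = 3.211271, coefficient = 2
x_5 = 1.3333, f(x_5) = 3.793668, coefficient = 2
x_6 = 1.5000, f(x_6) = 4.481689, coefficient = 1

I ≈ (0.166667/2) × 34.074271 = 2.839523
Exact value: 2.832968
Error: 0.006555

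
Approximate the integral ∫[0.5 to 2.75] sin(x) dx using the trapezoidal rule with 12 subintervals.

f(x) = sin(x)
a = 0.5, b = 2.75, n = 12
h = (b - a)/n = 0.187500

Trapezoidal rule: (h/2)[f(x₀) + 2f(x₁) + 2f(x₂) + ... + f(xₙ)]

x_0 = 0.5000, f(x_0) = 0.479426, coefficient = 1
x_1 = 0.6875, f(x_1) = 0.634607, coefficient = 2
x_2 = 0.8750, f(x_2) = 0.767544, coefficient = 2
x_3 = 1.0625, f(x_3) = 0.873575, coefficient = 2
x_4 = 1.2500, f(x_4) = 0.948985, coefficient = 2
x_5 = 1.4375, f(x_5) = 0.991129, coefficient = 2
x_6 = 1.6250, f(x_6) = 0.998531, coefficient = 2
x_7 = 1.8125, f(x_7) = 0.970932, coefficient = 2
x_8 = 2.0000, f(x_8) = 0.909297, coefficient = 2
x_9 = 2.1875, f(x_9) = 0.815789, coefficient = 2
x_10 = 2.3750, f(x_10) = 0.693685, coefficient = 2
x_11 = 2.5625, f(x_11) = 0.547265, coefficient = 2
x_12 = 2.7500, f(x_12) = 0.381661, coefficient = 1

I ≈ (0.187500/2) × 19.163764 = 1.796603
Exact value: 1.801885
Error: 0.005282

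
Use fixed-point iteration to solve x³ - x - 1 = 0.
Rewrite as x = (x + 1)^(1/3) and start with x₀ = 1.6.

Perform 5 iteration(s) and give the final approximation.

Equation: x³ - x - 1 = 0
Fixed-point form: x = (x + 1)^(1/3)
x₀ = 1.6

x_1 = g(1.600000) = 1.375069
x_2 = g(1.375069) = 1.334214
x_3 = g(1.334214) = 1.326519
x_4 = g(1.326519) = 1.325060
x_5 = g(1.325060) = 1.324783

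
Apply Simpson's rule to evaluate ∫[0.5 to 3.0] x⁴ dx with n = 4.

f(x) = x⁴
a = 0.5, b = 3.0, n = 4
h = (b - a)/n = 0.625000

Simpson's rule: (h/3)[f(x₀) + 4f(x₁) + 2f(x₂) + ... + f(xₙ)]

x_0 = 0.5000, f(x_0) = 0.062500, coefficient = 1
x_1 = 1.1250, f(x_1) = 1.601807, coefficient = 4
x_2 = 1.7500, f(x_2) = 9.378906, coefficient = 2
x_3 = 2.3750, f(x_3) = 31.816650, coefficient = 4
x_4 = 3.0000, f(x_4) = 81.000000, coefficient = 1

I ≈ (0.625000/3) × 233.494141 = 48.644613
Exact value: 48.593750
Error: 0.050863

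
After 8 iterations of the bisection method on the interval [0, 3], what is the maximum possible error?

Bisection error bound: |error| ≤ (b-a)/2^n
|error| ≤ (3 - 0)/2^8 = 3/2^8
|error| ≤ 0.0117187500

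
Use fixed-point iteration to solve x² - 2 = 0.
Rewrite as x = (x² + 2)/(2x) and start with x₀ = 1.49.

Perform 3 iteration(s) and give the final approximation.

Equation: x² - 2 = 0
Fixed-point form: x = (x² + 2)/(2x)
x₀ = 1.49

x_1 = g(1.490000) = 1.416141
x_2 = g(1.416141) = 1.414215
x_3 = g(1.414215) = 1.414214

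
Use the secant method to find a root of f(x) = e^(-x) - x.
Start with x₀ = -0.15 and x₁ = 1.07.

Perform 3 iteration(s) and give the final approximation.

f(x) = e^(-x) - x
x₀ = -0.15, x₁ = 1.07

Secant formula: x_{n+1} = x_n - f(x_n)(x_n - x_{n-1})/(f(x_n) - f(x_{n-1}))

Iteration 1:
  f(-0.150000) = 1.311834
  f(1.070000) = -0.726991
  x_2 = 1.070000 - (-0.726991)×(1.070000 - (-0.150000))/(-0.726991 - 1.311834)
       = 0.634980
Iteration 2:
  f(1.070000) = -0.726991
  f(0.634980) = -0.105034
  x_3 = 0.634980 - (-0.105034)×(0.634980 - 1.070000)/(-0.105034 - (-0.726991))
       = 0.561515
Iteration 3:
  f(0.634980) = -0.105034
  f(0.561515) = 0.008829
  x_4 = 0.561515 - 0.008829×(0.561515 - 0.634980)/(0.008829 - (-0.105034))
       = 0.567212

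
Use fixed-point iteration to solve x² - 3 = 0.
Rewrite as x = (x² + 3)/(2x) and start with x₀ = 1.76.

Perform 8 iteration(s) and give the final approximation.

Equation: x² - 3 = 0
Fixed-point form: x = (x² + 3)/(2x)
x₀ = 1.76

x_1 = g(1.760000) = 1.732273
x_2 = g(1.732273) = 1.732051
x_3 = g(1.732051) = 1.732051
x_4 = g(1.732051) = 1.732051
x_5 = g(1.732051) = 1.732051
x_6 = g(1.732051) = 1.732051
x_7 = g(1.732051) = 1.732051
x_8 = g(1.732051) = 1.732051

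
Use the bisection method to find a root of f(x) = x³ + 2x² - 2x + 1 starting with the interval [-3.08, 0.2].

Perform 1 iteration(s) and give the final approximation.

f(x) = x³ + 2x² - 2x + 1
Initial interval: [-3.08, 0.2]

Iteration 1:
  c_1 = (-3.080000 + 0.200000)/2 = -1.440000
  f(c_1) = f(-1.440000) = 5.041216
  f(a) × f(c) < 0, new interval: [-3.080000, -1.440000]

After 1 iteration(s), the approximation is c_1 = -1.440000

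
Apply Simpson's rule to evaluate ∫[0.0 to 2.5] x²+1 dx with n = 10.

f(x) = x²+1
a = 0.0, b = 2.5, n = 10
h = (b - a)/n = 0.250000

Simpson's rule: (h/3)[f(x₀) + 4f(x₁) + 2f(x₂) + ... + f(xₙ)]

x_0 = 0.0000, f(x_0) = 1.000000, coefficient = 1
x_1 = 0.2500, f(x_1) = 1.062500, coefficient = 4
x_2 = 0.5000, f(x_2) = 1.250000, coefficient = 2
x_3 = 0.7500, f(x_3) = 1.562500, coefficient = 4
x_4 = 1.0000, f(x_4) = 2.000000, coefficient = 2
x_5 = 1.2500, f(x_5) = 2.562500, coefficient = 4
x_6 = 1.5000, f(x_6) = 3.250000, coefficient = 2
x_7 = 1.7500, f(x_7) = 4.062500, coefficient = 4
x_8 = 2.0000, f(x_8) = 5.000000, coefficient = 2
x_9 = 2.2500, f(x_9) = 6.062500, coefficient = 4
x_10 = 2.5000, f(x_10) = 7.250000, coefficient = 1

I ≈ (0.250000/3) × 92.500000 = 7.708333
Exact value: 7.708333
Error: 0.000000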